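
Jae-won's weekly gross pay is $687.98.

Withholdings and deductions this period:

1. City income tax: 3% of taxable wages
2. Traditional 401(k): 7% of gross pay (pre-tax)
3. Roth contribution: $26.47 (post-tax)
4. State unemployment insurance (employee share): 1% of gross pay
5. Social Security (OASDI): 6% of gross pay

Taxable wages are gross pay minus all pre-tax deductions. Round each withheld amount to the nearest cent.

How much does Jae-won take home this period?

Traditional 401(k): $687.98 × 0.07 = $48.16
Taxable wages = $687.98 − $48.16 = $639.82
City income tax: $639.82 × 0.03 = $19.19
State unemployment insurance (employee share): $687.98 × 0.01 = $6.88
Social Security (OASDI): $687.98 × 0.06 = $41.28
Roth contribution: $26.47
Total deductions = $48.16 + $19.19 + $6.88 + $41.28 + $26.47 = $141.98
Net pay = $687.98 − $141.98 = $546.00

$546.00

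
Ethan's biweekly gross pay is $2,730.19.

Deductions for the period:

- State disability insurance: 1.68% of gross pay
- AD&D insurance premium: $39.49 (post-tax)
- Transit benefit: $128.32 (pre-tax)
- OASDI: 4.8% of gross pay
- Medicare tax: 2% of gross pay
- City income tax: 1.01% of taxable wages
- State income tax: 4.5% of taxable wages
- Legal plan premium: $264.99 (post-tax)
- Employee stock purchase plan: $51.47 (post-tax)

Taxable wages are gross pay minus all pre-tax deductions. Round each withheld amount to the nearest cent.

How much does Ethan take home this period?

$1,871.04

Transit benefit: $128.32
Taxable wages = $2,730.19 − $128.32 = $2,601.87
City income tax: $2,601.87 × 0.0101 = $26.28
State income tax: $2,601.87 × 0.045 = $117.08
OASDI: $2,730.19 × 0.048 = $131.05
State disability insurance: $2,730.19 × 0.0168 = $45.87
Medicare tax: $2,730.19 × 0.02 = $54.60
AD&D insurance premium: $39.49
Legal plan premium: $264.99
Employee stock purchase plan: $51.47
Total deductions = $128.32 + $26.28 + $117.08 + $131.05 + $45.87 + $54.60 + $39.49 + $264.99 + $51.47 = $859.15
Net pay = $2,730.19 − $859.15 = $1,871.04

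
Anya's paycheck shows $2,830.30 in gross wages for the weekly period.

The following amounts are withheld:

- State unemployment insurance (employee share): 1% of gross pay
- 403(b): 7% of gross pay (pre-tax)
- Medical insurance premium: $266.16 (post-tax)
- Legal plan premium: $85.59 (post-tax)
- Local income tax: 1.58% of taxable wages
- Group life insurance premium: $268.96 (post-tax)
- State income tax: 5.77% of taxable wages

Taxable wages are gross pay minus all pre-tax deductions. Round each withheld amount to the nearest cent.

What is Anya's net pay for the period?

403(b): $2,830.30 × 0.07 = $198.12
Taxable wages = $2,830.30 − $198.12 = $2,632.18
State income tax: $2,632.18 × 0.0577 = $151.88
Local income tax: $2,632.18 × 0.0158 = $41.59
State unemployment insurance (employee share): $2,830.30 × 0.01 = $28.30
Legal plan premium: $85.59
Group life insurance premium: $268.96
Medical insurance premium: $266.16
Total deductions = $198.12 + $151.88 + $41.59 + $28.30 + $85.59 + $268.96 + $266.16 = $1,040.60
Net pay = $2,830.30 − $1,040.60 = $1,789.70

$1,789.70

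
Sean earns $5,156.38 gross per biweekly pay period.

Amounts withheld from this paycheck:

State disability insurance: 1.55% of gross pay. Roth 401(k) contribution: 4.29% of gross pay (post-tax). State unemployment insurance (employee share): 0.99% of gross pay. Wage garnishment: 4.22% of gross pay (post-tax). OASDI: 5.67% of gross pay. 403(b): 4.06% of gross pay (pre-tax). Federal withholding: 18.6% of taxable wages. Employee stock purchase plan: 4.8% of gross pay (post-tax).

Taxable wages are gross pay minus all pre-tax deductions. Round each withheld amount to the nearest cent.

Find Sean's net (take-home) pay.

403(b): $5,156.38 × 0.0406 = $209.35
Taxable wages = $5,156.38 − $209.35 = $4,947.03
Federal withholding: $4,947.03 × 0.186 = $920.15
State disability insurance: $5,156.38 × 0.0155 = $79.92
OASDI: $5,156.38 × 0.0567 = $292.37
State unemployment insurance (employee share): $5,156.38 × 0.0099 = $51.05
Roth 401(k) contribution: $5,156.38 × 0.0429 = $221.21
Wage garnishment: $5,156.38 × 0.0422 = $217.60
Employee stock purchase plan: $5,156.38 × 0.048 = $247.51
Total deductions = $209.35 + $920.15 + $79.92 + $292.37 + $51.05 + $221.21 + $217.60 + $247.51 = $2,239.16
Net pay = $5,156.38 − $2,239.16 = $2,917.22

$2,917.22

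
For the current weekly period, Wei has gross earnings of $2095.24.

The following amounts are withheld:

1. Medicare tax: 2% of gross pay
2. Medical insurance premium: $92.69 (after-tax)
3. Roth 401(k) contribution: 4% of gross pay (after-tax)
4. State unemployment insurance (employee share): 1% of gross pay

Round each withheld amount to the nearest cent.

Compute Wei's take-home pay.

$1855.89

State unemployment insurance (employee share): $2095.24 × 0.01 = $20.95
Medicare tax: $2095.24 × 0.02 = $41.90
Roth 401(k) contribution: $2095.24 × 0.04 = $83.81
Medical insurance premium: $92.69
Total deductions = $20.95 + $41.90 + $83.81 + $92.69 = $239.35
Net pay = $2095.24 − $239.35 = $1855.89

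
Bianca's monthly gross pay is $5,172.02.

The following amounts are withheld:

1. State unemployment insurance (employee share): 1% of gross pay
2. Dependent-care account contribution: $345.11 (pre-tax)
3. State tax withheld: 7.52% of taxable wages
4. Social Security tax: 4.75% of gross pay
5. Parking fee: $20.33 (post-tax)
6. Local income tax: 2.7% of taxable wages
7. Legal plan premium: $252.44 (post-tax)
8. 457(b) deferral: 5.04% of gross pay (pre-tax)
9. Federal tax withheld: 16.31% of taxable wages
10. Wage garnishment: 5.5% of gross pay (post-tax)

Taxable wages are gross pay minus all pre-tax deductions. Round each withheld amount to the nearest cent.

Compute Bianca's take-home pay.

$2,500.20

Dependent-care account contribution: $345.11
457(b) deferral: $5,172.02 × 0.0504 = $260.67
Pre-tax total = $345.11 + $260.67 = $605.78
Taxable wages = $5,172.02 − $605.78 = $4,566.24
Federal tax withheld: $4,566.24 × 0.1631 = $744.75
State tax withheld: $4,566.24 × 0.0752 = $343.38
Local income tax: $4,566.24 × 0.027 = $123.29
Social Security tax: $5,172.02 × 0.0475 = $245.67
State unemployment insurance (employee share): $5,172.02 × 0.01 = $51.72
Wage garnishment: $5,172.02 × 0.055 = $284.46
Legal plan premium: $252.44
Parking fee: $20.33
Total deductions = $345.11 + $260.67 + $744.75 + $343.38 + $123.29 + $245.67 + $51.72 + $284.46 + $252.44 + $20.33 = $2,671.82
Net pay = $5,172.02 − $2,671.82 = $2,500.20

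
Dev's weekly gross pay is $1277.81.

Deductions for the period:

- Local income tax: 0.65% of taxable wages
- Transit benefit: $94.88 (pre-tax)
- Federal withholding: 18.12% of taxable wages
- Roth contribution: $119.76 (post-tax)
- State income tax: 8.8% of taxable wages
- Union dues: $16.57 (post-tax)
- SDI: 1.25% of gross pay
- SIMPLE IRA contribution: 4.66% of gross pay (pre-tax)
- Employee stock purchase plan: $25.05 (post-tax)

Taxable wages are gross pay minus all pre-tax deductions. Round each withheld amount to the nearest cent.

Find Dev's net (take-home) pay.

$636.31

SIMPLE IRA contribution: $1277.81 × 0.0466 = $59.55
Transit benefit: $94.88
Pre-tax total = $59.55 + $94.88 = $154.43
Taxable wages = $1277.81 − $154.43 = $1123.38
Federal withholding: $1123.38 × 0.1812 = $203.56
State income tax: $1123.38 × 0.088 = $98.86
Local income tax: $1123.38 × 0.0065 = $7.30
SDI: $1277.81 × 0.0125 = $15.97
Union dues: $16.57
Roth contribution: $119.76
Employee stock purchase plan: $25.05
Total deductions = $59.55 + $94.88 + $203.56 + $98.86 + $7.30 + $15.97 + $16.57 + $119.76 + $25.05 = $641.50
Net pay = $1277.81 − $641.50 = $636.31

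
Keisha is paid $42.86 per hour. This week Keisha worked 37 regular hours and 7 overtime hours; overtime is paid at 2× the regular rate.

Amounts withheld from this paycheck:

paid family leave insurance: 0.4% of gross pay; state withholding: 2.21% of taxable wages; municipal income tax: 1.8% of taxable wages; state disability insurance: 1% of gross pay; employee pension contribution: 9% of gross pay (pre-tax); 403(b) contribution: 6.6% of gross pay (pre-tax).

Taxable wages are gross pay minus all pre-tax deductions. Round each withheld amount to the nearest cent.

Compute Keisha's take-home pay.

Regular pay: 37 × $42.86 = $1,585.82
Overtime pay: 7 × $42.86 × 2 = $600.04
Gross pay = $1,585.82 + $600.04 = $2,185.86
403(b) contribution: $2,185.86 × 0.066 = $144.27
Employee pension contribution: $2,185.86 × 0.09 = $196.73
Pre-tax total = $144.27 + $196.73 = $341.00
Taxable wages = $2,185.86 − $341.00 = $1,844.86
Municipal income tax: $1,844.86 × 0.018 = $33.21
State withholding: $1,844.86 × 0.0221 = $40.77
State disability insurance: $2,185.86 × 0.01 = $21.86
Paid family leave insurance: $2,185.86 × 0.004 = $8.74
Total deductions = $144.27 + $196.73 + $33.21 + $40.77 + $21.86 + $8.74 = $445.58
Net pay = $2,185.86 − $445.58 = $1,740.28

$1,740.28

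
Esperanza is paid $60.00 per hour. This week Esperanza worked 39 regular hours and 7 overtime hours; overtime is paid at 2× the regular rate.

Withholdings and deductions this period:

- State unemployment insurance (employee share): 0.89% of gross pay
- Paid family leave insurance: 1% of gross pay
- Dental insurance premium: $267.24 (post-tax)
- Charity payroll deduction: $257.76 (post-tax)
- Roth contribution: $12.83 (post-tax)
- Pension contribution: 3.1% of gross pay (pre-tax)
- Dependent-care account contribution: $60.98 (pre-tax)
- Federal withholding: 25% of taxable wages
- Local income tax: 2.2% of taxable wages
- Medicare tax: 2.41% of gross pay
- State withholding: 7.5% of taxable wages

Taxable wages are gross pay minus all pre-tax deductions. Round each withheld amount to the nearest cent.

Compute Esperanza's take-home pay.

$1297.78

Regular pay: 39 × $60.00 = $2340.00
Overtime pay: 7 × $60.00 × 2 = $840.00
Gross pay = $2340.00 + $840.00 = $3180.00
Pension contribution: $3180.00 × 0.031 = $98.58
Dependent-care account contribution: $60.98
Pre-tax total = $98.58 + $60.98 = $159.56
Taxable wages = $3180.00 − $159.56 = $3020.44
Federal withholding: $3020.44 × 0.25 = $755.11
State withholding: $3020.44 × 0.075 = $226.53
Local income tax: $3020.44 × 0.022 = $66.45
Medicare tax: $3180.00 × 0.0241 = $76.64
State unemployment insurance (employee share): $3180.00 × 0.0089 = $28.30
Paid family leave insurance: $3180.00 × 0.01 = $31.80
Dental insurance premium: $267.24
Roth contribution: $12.83
Charity payroll deduction: $257.76
Total deductions = $98.58 + $60.98 + $755.11 + $226.53 + $66.45 + $76.64 + $28.30 + $31.80 + $267.24 + $12.83 + $257.76 = $1882.22
Net pay = $3180.00 − $1882.22 = $1297.78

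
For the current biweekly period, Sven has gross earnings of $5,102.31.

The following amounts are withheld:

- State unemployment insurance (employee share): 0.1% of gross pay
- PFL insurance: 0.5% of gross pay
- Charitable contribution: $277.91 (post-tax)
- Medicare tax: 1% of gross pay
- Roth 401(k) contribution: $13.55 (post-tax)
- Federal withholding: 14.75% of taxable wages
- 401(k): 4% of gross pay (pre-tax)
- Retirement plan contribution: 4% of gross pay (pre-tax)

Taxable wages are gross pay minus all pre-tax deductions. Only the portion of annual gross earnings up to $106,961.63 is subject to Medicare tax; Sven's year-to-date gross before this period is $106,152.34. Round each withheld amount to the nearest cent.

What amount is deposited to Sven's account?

401(k): $5,102.31 × 0.04 = $204.09
Retirement plan contribution: $5,102.31 × 0.04 = $204.09
Pre-tax total = $204.09 + $204.09 = $408.18
Taxable wages = $5,102.31 − $408.18 = $4,694.13
Federal withholding: $4,694.13 × 0.1475 = $692.38
PFL insurance: $5,102.31 × 0.005 = $25.51
Medicare tax: only $106,961.63 − $106,152.34 = $809.29 of this check is subject → $809.29 × 0.01 = $8.09
State unemployment insurance (employee share): $5,102.31 × 0.001 = $5.10
Charitable contribution: $277.91
Roth 401(k) contribution: $13.55
Total deductions = $204.09 + $204.09 + $692.38 + $25.51 + $8.09 + $5.10 + $277.91 + $13.55 = $1,430.72
Net pay = $5,102.31 − $1,430.72 = $3,671.59

$3,671.59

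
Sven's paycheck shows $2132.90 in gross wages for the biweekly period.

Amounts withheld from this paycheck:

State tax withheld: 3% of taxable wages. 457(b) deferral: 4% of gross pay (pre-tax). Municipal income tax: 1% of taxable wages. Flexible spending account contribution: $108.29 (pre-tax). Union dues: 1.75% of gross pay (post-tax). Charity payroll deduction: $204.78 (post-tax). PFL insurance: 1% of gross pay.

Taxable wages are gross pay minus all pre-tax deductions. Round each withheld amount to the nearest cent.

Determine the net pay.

$1598.28

Flexible spending account contribution: $108.29
457(b) deferral: $2132.90 × 0.04 = $85.32
Pre-tax total = $108.29 + $85.32 = $193.61
Taxable wages = $2132.90 − $193.61 = $1939.29
Municipal income tax: $1939.29 × 0.01 = $19.39
State tax withheld: $1939.29 × 0.03 = $58.18
PFL insurance: $2132.90 × 0.01 = $21.33
Charity payroll deduction: $204.78
Union dues: $2132.90 × 0.0175 = $37.33
Total deductions = $108.29 + $85.32 + $19.39 + $58.18 + $21.33 + $204.78 + $37.33 = $534.62
Net pay = $2132.90 − $534.62 = $1598.28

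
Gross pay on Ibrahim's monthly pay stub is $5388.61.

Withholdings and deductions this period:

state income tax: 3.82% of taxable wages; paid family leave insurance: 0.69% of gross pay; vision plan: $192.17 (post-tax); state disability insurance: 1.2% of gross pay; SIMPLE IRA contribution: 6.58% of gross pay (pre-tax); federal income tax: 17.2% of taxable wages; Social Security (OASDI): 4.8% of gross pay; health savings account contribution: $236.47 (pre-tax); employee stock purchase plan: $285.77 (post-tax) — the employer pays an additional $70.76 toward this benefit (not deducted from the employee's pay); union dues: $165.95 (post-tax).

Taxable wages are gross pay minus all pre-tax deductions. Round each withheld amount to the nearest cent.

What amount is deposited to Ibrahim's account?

$2784.74

Health savings account contribution: $236.47
SIMPLE IRA contribution: $5388.61 × 0.0658 = $354.57
Pre-tax total = $236.47 + $354.57 = $591.04
Taxable wages = $5388.61 − $591.04 = $4797.57
Federal income tax: $4797.57 × 0.172 = $825.18
State income tax: $4797.57 × 0.0382 = $183.27
Social Security (OASDI): $5388.61 × 0.048 = $258.65
State disability insurance: $5388.61 × 0.012 = $64.66
Paid family leave insurance: $5388.61 × 0.0069 = $37.18
Vision plan: $192.17
Employee stock purchase plan: $285.77
Union dues: $165.95
(Employer's $70.76 toward employee stock purchase plan is not withheld from the employee.)
Total deductions = $236.47 + $354.57 + $825.18 + $183.27 + $258.65 + $64.66 + $37.18 + $192.17 + $285.77 + $165.95 = $2603.87
Net pay = $5388.61 − $2603.87 = $2784.74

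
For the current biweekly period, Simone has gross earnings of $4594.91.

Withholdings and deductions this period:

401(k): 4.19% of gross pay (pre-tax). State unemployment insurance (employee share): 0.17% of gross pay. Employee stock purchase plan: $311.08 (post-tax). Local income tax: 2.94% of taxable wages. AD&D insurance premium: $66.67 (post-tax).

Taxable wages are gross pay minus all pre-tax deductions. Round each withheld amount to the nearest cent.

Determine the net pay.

$3887.39

401(k): $4594.91 × 0.0419 = $192.53
Taxable wages = $4594.91 − $192.53 = $4402.38
Local income tax: $4402.38 × 0.0294 = $129.43
State unemployment insurance (employee share): $4594.91 × 0.0017 = $7.81
Employee stock purchase plan: $311.08
AD&D insurance premium: $66.67
Total deductions = $192.53 + $129.43 + $7.81 + $311.08 + $66.67 = $707.52
Net pay = $4594.91 − $707.52 = $3887.39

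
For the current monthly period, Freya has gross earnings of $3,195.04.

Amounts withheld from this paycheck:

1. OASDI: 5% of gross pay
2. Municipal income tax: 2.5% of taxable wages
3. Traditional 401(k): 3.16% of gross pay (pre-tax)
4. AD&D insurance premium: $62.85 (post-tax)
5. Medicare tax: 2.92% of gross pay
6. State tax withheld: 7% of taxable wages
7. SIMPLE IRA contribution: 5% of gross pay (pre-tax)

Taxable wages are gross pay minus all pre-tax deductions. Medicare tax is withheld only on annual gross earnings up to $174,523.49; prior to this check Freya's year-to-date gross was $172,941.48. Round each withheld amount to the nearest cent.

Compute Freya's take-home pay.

$2,386.78

Traditional 401(k): $3,195.04 × 0.0316 = $100.96
SIMPLE IRA contribution: $3,195.04 × 0.05 = $159.75
Pre-tax total = $100.96 + $159.75 = $260.71
Taxable wages = $3,195.04 − $260.71 = $2,934.33
State tax withheld: $2,934.33 × 0.07 = $205.40
Municipal income tax: $2,934.33 × 0.025 = $73.36
Medicare tax: only $174,523.49 − $172,941.48 = $1,582.01 of this check is subject → $1,582.01 × 0.0292 = $46.19
OASDI: $3,195.04 × 0.05 = $159.75
AD&D insurance premium: $62.85
Total deductions = $100.96 + $159.75 + $205.40 + $73.36 + $46.19 + $159.75 + $62.85 = $808.26
Net pay = $3,195.04 − $808.26 = $2,386.78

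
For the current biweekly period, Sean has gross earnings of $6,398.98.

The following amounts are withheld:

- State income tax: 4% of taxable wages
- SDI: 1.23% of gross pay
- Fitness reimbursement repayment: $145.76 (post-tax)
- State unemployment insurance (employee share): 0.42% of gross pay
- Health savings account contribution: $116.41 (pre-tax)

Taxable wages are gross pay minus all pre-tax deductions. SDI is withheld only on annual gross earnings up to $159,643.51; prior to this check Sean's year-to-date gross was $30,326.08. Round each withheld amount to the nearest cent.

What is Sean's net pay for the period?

Health savings account contribution: $116.41
Taxable wages = $6,398.98 − $116.41 = $6,282.57
State income tax: $6,282.57 × 0.04 = $251.30
SDI: cap not yet reached, full $6,398.98 is subject → $6,398.98 × 0.0123 = $78.71
State unemployment insurance (employee share): $6,398.98 × 0.0042 = $26.88
Fitness reimbursement repayment: $145.76
Total deductions = $116.41 + $251.30 + $78.71 + $26.88 + $145.76 = $619.06
Net pay = $6,398.98 − $619.06 = $5,779.92

$5,779.92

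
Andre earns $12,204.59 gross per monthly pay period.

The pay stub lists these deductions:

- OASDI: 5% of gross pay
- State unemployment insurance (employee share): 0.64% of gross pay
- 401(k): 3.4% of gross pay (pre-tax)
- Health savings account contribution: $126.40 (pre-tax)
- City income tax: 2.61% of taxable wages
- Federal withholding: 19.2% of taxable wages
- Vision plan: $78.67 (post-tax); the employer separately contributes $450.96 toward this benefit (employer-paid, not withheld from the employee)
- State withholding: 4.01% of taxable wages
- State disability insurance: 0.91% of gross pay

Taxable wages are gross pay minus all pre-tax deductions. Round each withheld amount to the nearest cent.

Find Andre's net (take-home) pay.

401(k): $12,204.59 × 0.034 = $414.96
Health savings account contribution: $126.40
Pre-tax total = $414.96 + $126.40 = $541.36
Taxable wages = $12,204.59 − $541.36 = $11,663.23
Federal withholding: $11,663.23 × 0.192 = $2,239.34
City income tax: $11,663.23 × 0.0261 = $304.41
State withholding: $11,663.23 × 0.0401 = $467.70
State unemployment insurance (employee share): $12,204.59 × 0.0064 = $78.11
State disability insurance: $12,204.59 × 0.0091 = $111.06
OASDI: $12,204.59 × 0.05 = $610.23
Vision plan: $78.67
(Employer's $450.96 toward vision plan is not withheld from the employee.)
Total deductions = $414.96 + $126.40 + $2,239.34 + $304.41 + $467.70 + $78.11 + $111.06 + $610.23 + $78.67 = $4,430.88
Net pay = $12,204.59 − $4,430.88 = $7,773.71

$7,773.71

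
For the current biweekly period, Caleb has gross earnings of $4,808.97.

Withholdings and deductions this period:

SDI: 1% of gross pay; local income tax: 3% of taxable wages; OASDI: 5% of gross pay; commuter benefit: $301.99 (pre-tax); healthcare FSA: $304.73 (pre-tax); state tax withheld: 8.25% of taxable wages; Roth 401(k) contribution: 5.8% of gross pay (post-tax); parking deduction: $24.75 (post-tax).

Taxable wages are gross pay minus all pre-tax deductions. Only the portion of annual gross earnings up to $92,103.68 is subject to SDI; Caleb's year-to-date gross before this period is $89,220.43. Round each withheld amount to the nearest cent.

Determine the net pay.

Healthcare FSA: $304.73
Commuter benefit: $301.99
Pre-tax total = $304.73 + $301.99 = $606.72
Taxable wages = $4,808.97 − $606.72 = $4,202.25
State tax withheld: $4,202.25 × 0.0825 = $346.69
Local income tax: $4,202.25 × 0.03 = $126.07
SDI: only $92,103.68 − $89,220.43 = $2,883.25 of this check is subject → $2,883.25 × 0.01 = $28.83
OASDI: $4,808.97 × 0.05 = $240.45
Roth 401(k) contribution: $4,808.97 × 0.058 = $278.92
Parking deduction: $24.75
Total deductions = $304.73 + $301.99 + $346.69 + $126.07 + $28.83 + $240.45 + $278.92 + $24.75 = $1,652.43
Net pay = $4,808.97 − $1,652.43 = $3,156.54

$3,156.54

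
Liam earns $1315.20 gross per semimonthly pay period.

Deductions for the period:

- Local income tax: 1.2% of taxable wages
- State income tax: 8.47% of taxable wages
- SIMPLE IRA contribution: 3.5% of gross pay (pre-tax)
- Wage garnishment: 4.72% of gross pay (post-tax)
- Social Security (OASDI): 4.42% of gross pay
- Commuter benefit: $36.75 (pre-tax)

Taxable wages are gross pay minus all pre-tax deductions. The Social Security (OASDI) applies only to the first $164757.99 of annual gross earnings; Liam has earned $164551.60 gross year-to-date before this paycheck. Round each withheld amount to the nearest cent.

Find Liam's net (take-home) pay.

Commuter benefit: $36.75
SIMPLE IRA contribution: $1315.20 × 0.035 = $46.03
Pre-tax total = $36.75 + $46.03 = $82.78
Taxable wages = $1315.20 − $82.78 = $1232.42
Local income tax: $1232.42 × 0.012 = $14.79
State income tax: $1232.42 × 0.0847 = $104.39
Social Security (OASDI): only $164757.99 − $164551.60 = $206.39 of this check is subject → $206.39 × 0.0442 = $9.12
Wage garnishment: $1315.20 × 0.0472 = $62.08
Total deductions = $36.75 + $46.03 + $14.79 + $104.39 + $9.12 + $62.08 = $273.16
Net pay = $1315.20 − $273.16 = $1042.04

$1042.04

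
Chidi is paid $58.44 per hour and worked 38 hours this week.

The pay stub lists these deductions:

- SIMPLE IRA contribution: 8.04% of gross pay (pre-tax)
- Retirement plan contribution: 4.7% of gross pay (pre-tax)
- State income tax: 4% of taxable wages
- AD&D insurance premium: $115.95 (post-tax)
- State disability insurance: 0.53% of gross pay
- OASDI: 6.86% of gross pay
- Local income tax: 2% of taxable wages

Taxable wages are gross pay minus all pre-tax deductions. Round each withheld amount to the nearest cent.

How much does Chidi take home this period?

$1541.47

Gross pay: 38 × $58.44 = $2220.72
Retirement plan contribution: $2220.72 × 0.047 = $104.37
SIMPLE IRA contribution: $2220.72 × 0.0804 = $178.55
Pre-tax total = $104.37 + $178.55 = $282.92
Taxable wages = $2220.72 − $282.92 = $1937.80
Local income tax: $1937.80 × 0.02 = $38.76
State income tax: $1937.80 × 0.04 = $77.51
OASDI: $2220.72 × 0.0686 = $152.34
State disability insurance: $2220.72 × 0.0053 = $11.77
AD&D insurance premium: $115.95
Total deductions = $104.37 + $178.55 + $38.76 + $77.51 + $152.34 + $11.77 + $115.95 = $679.25
Net pay = $2220.72 − $679.25 = $1541.47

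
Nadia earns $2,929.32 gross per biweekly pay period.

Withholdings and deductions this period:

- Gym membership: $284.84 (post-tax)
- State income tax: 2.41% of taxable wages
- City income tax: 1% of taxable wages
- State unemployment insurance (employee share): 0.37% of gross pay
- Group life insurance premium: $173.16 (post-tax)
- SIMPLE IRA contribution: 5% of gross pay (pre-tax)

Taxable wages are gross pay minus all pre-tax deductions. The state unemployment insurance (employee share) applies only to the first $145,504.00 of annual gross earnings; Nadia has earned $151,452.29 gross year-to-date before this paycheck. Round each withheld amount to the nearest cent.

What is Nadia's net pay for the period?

SIMPLE IRA contribution: $2,929.32 × 0.05 = $146.47
Taxable wages = $2,929.32 − $146.47 = $2,782.85
State income tax: $2,782.85 × 0.0241 = $67.07
City income tax: $2,782.85 × 0.01 = $27.83
State unemployment insurance (employee share): annual cap $145,504.00 already reached (YTD $151,452.29), so $0.00
Group life insurance premium: $173.16
Gym membership: $284.84
Total deductions = $146.47 + $67.07 + $27.83 + $0.00 + $173.16 + $284.84 = $699.37
Net pay = $2,929.32 − $699.37 = $2,229.95

$2,229.95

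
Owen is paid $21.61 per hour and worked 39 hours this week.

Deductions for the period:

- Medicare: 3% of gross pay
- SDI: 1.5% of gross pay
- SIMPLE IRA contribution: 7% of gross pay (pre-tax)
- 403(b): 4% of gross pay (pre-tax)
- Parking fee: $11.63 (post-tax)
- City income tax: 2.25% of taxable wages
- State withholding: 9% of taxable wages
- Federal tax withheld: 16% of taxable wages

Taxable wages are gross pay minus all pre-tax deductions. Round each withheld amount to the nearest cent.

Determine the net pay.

$496.13

Gross pay: 39 × $21.61 = $842.79
SIMPLE IRA contribution: $842.79 × 0.07 = $59.00
403(b): $842.79 × 0.04 = $33.71
Pre-tax total = $59.00 + $33.71 = $92.71
Taxable wages = $842.79 − $92.71 = $750.08
Federal tax withheld: $750.08 × 0.16 = $120.01
City income tax: $750.08 × 0.0225 = $16.88
State withholding: $750.08 × 0.09 = $67.51
Medicare: $842.79 × 0.03 = $25.28
SDI: $842.79 × 0.015 = $12.64
Parking fee: $11.63
Total deductions = $59.00 + $33.71 + $120.01 + $16.88 + $67.51 + $25.28 + $12.64 + $11.63 = $346.66
Net pay = $842.79 − $346.66 = $496.13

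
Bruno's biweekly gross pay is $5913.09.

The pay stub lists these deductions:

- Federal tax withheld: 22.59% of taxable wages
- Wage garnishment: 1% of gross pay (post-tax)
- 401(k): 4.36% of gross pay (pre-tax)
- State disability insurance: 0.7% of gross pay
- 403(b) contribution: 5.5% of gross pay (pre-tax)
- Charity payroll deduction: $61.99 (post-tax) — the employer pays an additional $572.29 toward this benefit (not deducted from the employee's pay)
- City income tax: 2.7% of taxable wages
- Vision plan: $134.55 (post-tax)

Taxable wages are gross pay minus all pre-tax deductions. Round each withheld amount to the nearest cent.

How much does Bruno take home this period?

403(b) contribution: $5913.09 × 0.055 = $325.22
401(k): $5913.09 × 0.0436 = $257.81
Pre-tax total = $325.22 + $257.81 = $583.03
Taxable wages = $5913.09 − $583.03 = $5330.06
Federal tax withheld: $5330.06 × 0.2259 = $1204.06
City income tax: $5330.06 × 0.027 = $143.91
State disability insurance: $5913.09 × 0.007 = $41.39
Charity payroll deduction: $61.99
Vision plan: $134.55
Wage garnishment: $5913.09 × 0.01 = $59.13
(Employer's $572.29 toward charity payroll deduction is not withheld from the employee.)
Total deductions = $325.22 + $257.81 + $1204.06 + $143.91 + $41.39 + $61.99 + $134.55 + $59.13 = $2228.06
Net pay = $5913.09 − $2228.06 = $3685.03

$3685.03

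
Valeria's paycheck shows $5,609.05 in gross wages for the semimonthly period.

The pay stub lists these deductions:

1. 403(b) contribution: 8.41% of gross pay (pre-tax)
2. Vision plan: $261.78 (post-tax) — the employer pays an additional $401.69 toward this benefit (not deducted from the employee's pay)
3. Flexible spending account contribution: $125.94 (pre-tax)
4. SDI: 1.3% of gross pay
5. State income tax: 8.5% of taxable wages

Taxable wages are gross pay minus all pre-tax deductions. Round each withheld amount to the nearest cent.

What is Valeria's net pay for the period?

403(b) contribution: $5,609.05 × 0.0841 = $471.72
Flexible spending account contribution: $125.94
Pre-tax total = $471.72 + $125.94 = $597.66
Taxable wages = $5,609.05 − $597.66 = $5,011.39
State income tax: $5,011.39 × 0.085 = $425.97
SDI: $5,609.05 × 0.013 = $72.92
Vision plan: $261.78
(Employer's $401.69 toward vision plan is not withheld from the employee.)
Total deductions = $471.72 + $125.94 + $425.97 + $72.92 + $261.78 = $1,358.33
Net pay = $5,609.05 − $1,358.33 = $4,250.72

$4,250.72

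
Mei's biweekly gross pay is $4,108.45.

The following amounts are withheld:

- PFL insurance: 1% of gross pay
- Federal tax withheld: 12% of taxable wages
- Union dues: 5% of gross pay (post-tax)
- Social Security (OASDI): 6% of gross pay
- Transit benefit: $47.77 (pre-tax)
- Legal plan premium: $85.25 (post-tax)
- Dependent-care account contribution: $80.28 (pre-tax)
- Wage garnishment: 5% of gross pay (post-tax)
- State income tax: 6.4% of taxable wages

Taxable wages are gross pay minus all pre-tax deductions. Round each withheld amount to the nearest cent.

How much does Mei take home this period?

Transit benefit: $47.77
Dependent-care account contribution: $80.28
Pre-tax total = $47.77 + $80.28 = $128.05
Taxable wages = $4,108.45 − $128.05 = $3,980.40
State income tax: $3,980.40 × 0.064 = $254.75
Federal tax withheld: $3,980.40 × 0.12 = $477.65
PFL insurance: $4,108.45 × 0.01 = $41.08
Social Security (OASDI): $4,108.45 × 0.06 = $246.51
Union dues: $4,108.45 × 0.05 = $205.42
Wage garnishment: $4,108.45 × 0.05 = $205.42
Legal plan premium: $85.25
Total deductions = $47.77 + $80.28 + $254.75 + $477.65 + $41.08 + $246.51 + $205.42 + $205.42 + $85.25 = $1,644.13
Net pay = $4,108.45 − $1,644.13 = $2,464.32

$2,464.32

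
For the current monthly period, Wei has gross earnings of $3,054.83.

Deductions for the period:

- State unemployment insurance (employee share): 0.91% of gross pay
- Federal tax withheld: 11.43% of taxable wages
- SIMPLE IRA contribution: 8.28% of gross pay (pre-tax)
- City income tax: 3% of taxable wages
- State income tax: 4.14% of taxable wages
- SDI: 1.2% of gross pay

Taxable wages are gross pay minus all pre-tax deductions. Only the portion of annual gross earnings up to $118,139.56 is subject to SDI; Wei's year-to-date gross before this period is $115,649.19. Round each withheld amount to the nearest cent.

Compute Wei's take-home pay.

$2,223.89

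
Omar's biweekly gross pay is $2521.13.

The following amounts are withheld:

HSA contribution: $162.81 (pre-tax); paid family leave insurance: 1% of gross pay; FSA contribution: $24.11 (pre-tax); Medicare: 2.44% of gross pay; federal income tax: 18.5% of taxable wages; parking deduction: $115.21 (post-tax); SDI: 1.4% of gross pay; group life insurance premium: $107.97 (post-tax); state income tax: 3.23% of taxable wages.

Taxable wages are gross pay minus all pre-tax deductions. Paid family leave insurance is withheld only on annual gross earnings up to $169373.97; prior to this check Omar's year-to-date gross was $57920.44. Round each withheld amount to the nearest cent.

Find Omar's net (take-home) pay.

$1481.78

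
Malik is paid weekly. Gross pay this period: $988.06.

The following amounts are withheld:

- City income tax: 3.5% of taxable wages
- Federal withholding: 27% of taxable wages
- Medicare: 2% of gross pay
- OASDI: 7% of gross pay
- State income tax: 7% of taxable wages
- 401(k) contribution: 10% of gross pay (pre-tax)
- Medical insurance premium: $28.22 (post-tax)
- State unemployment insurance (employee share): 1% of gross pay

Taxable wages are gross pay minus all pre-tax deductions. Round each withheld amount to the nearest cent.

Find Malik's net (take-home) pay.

$428.76

401(k) contribution: $988.06 × 0.1 = $98.81
Taxable wages = $988.06 − $98.81 = $889.25
City income tax: $889.25 × 0.035 = $31.12
Federal withholding: $889.25 × 0.27 = $240.10
State income tax: $889.25 × 0.07 = $62.25
State unemployment insurance (employee share): $988.06 × 0.01 = $9.88
Medicare: $988.06 × 0.02 = $19.76
OASDI: $988.06 × 0.07 = $69.16
Medical insurance premium: $28.22
Total deductions = $98.81 + $31.12 + $240.10 + $62.25 + $9.88 + $19.76 + $69.16 + $28.22 = $559.30
Net pay = $988.06 − $559.30 = $428.76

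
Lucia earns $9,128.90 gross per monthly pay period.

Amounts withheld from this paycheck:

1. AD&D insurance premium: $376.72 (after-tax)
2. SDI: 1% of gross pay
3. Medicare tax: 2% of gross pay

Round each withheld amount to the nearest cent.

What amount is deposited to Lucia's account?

$8,478.31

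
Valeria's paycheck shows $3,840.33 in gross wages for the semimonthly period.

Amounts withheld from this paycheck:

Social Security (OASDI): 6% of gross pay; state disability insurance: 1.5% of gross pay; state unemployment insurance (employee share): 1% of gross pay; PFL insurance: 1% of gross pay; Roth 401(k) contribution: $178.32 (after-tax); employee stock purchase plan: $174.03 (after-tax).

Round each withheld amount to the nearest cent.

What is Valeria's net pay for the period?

$3,123.16

State unemployment insurance (employee share): $3,840.33 × 0.01 = $38.40
PFL insurance: $3,840.33 × 0.01 = $38.40
State disability insurance: $3,840.33 × 0.015 = $57.60
Social Security (OASDI): $3,840.33 × 0.06 = $230.42
Roth 401(k) contribution: $178.32
Employee stock purchase plan: $174.03
Total deductions = $38.40 + $38.40 + $57.60 + $230.42 + $178.32 + $174.03 = $717.17
Net pay = $3,840.33 − $717.17 = $3,123.16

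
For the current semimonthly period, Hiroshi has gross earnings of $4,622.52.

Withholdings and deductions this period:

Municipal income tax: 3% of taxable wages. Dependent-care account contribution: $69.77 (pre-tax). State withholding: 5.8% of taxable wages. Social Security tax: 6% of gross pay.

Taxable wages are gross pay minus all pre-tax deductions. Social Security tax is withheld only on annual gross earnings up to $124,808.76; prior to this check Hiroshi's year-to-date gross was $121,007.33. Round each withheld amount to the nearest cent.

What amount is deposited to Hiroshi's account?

Dependent-care account contribution: $69.77
Taxable wages = $4,622.52 − $69.77 = $4,552.75
Municipal income tax: $4,552.75 × 0.03 = $136.58
State withholding: $4,552.75 × 0.058 = $264.06
Social Security tax: only $124,808.76 − $121,007.33 = $3,801.43 of this check is subject → $3,801.43 × 0.06 = $228.09
Total deductions = $69.77 + $136.58 + $264.06 + $228.09 = $698.50
Net pay = $4,622.52 − $698.50 = $3,924.02

$3,924.02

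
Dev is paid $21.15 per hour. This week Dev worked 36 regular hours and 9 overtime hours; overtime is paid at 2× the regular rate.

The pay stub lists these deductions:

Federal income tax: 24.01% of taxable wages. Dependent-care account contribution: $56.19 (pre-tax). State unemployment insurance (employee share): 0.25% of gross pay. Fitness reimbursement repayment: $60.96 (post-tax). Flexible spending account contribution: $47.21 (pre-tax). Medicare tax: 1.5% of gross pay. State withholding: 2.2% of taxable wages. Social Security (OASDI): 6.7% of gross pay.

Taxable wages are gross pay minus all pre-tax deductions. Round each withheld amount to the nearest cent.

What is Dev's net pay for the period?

$608.99

Regular pay: 36 × $21.15 = $761.40
Overtime pay: 9 × $21.15 × 2 = $380.70
Gross pay = $761.40 + $380.70 = $1,142.10
Dependent-care account contribution: $56.19
Flexible spending account contribution: $47.21
Pre-tax total = $56.19 + $47.21 = $103.40
Taxable wages = $1,142.10 − $103.40 = $1,038.70
State withholding: $1,038.70 × 0.022 = $22.85
Federal income tax: $1,038.70 × 0.2401 = $249.39
Social Security (OASDI): $1,142.10 × 0.067 = $76.52
Medicare tax: $1,142.10 × 0.015 = $17.13
State unemployment insurance (employee share): $1,142.10 × 0.0025 = $2.86
Fitness reimbursement repayment: $60.96
Total deductions = $56.19 + $47.21 + $22.85 + $249.39 + $76.52 + $17.13 + $2.86 + $60.96 = $533.11
Net pay = $1,142.10 − $533.11 = $608.99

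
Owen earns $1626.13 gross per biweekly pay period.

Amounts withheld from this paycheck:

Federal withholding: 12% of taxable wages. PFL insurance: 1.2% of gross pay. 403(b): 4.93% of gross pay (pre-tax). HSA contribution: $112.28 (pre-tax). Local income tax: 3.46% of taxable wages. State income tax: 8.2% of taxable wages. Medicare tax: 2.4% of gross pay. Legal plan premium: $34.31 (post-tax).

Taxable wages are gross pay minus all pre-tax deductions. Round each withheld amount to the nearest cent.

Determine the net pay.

$1001.62

HSA contribution: $112.28
403(b): $1626.13 × 0.0493 = $80.17
Pre-tax total = $112.28 + $80.17 = $192.45
Taxable wages = $1626.13 − $192.45 = $1433.68
Local income tax: $1433.68 × 0.0346 = $49.61
Federal withholding: $1433.68 × 0.12 = $172.04
State income tax: $1433.68 × 0.082 = $117.56
Medicare tax: $1626.13 × 0.024 = $39.03
PFL insurance: $1626.13 × 0.012 = $19.51
Legal plan premium: $34.31
Total deductions = $112.28 + $80.17 + $49.61 + $172.04 + $117.56 + $39.03 + $19.51 + $34.31 = $624.51
Net pay = $1626.13 − $624.51 = $1001.62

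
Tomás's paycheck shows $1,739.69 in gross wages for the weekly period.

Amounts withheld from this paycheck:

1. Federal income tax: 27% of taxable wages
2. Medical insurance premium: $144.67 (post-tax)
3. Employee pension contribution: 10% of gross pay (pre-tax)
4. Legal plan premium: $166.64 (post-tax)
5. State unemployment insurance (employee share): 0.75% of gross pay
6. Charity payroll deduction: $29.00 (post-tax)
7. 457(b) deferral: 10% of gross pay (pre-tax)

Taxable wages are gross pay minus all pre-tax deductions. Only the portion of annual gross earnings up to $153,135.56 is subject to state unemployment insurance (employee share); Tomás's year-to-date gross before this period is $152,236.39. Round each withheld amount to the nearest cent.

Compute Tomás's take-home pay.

$668.93

457(b) deferral: $1,739.69 × 0.1 = $173.97
Employee pension contribution: $1,739.69 × 0.1 = $173.97
Pre-tax total = $173.97 + $173.97 = $347.94
Taxable wages = $1,739.69 − $347.94 = $1,391.75
Federal income tax: $1,391.75 × 0.27 = $375.77
State unemployment insurance (employee share): only $153,135.56 − $152,236.39 = $899.17 of this check is subject → $899.17 × 0.0075 = $6.74
Charity payroll deduction: $29.00
Medical insurance premium: $144.67
Legal plan premium: $166.64
Total deductions = $173.97 + $173.97 + $375.77 + $6.74 + $29.00 + $144.67 + $166.64 = $1,070.76
Net pay = $1,739.69 − $1,070.76 = $668.93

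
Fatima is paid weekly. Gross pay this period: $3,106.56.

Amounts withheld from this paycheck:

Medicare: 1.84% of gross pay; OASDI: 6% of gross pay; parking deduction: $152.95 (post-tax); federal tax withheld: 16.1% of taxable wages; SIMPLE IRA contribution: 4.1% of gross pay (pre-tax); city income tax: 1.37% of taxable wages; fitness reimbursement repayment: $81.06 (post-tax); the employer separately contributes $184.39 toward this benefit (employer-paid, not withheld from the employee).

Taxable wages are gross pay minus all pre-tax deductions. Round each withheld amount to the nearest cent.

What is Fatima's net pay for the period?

SIMPLE IRA contribution: $3,106.56 × 0.041 = $127.37
Taxable wages = $3,106.56 − $127.37 = $2,979.19
City income tax: $2,979.19 × 0.0137 = $40.81
Federal tax withheld: $2,979.19 × 0.161 = $479.65
Medicare: $3,106.56 × 0.0184 = $57.16
OASDI: $3,106.56 × 0.06 = $186.39
Fitness reimbursement repayment: $81.06
Parking deduction: $152.95
(Employer's $184.39 toward fitness reimbursement repayment is not withheld from the employee.)
Total deductions = $127.37 + $40.81 + $479.65 + $57.16 + $186.39 + $81.06 + $152.95 = $1,125.39
Net pay = $3,106.56 − $1,125.39 = $1,981.17

$1,981.17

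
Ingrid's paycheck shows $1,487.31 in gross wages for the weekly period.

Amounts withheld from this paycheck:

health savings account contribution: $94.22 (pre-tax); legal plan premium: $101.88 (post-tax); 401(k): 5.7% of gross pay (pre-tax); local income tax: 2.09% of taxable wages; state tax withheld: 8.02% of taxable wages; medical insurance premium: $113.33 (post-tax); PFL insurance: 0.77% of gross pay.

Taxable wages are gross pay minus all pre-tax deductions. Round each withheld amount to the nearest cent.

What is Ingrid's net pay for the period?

$949.38

Health savings account contribution: $94.22
401(k): $1,487.31 × 0.057 = $84.78
Pre-tax total = $94.22 + $84.78 = $179.00
Taxable wages = $1,487.31 − $179.00 = $1,308.31
Local income tax: $1,308.31 × 0.0209 = $27.34
State tax withheld: $1,308.31 × 0.0802 = $104.93
PFL insurance: $1,487.31 × 0.0077 = $11.45
Medical insurance premium: $113.33
Legal plan premium: $101.88
Total deductions = $94.22 + $84.78 + $27.34 + $104.93 + $11.45 + $113.33 + $101.88 = $537.93
Net pay = $1,487.31 − $537.93 = $949.38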